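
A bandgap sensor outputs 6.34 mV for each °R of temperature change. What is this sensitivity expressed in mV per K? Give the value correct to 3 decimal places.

Since only a temperature interval is involved, the additive offset between the scales drops out.
A change of 1 K is a change of 1.8°R, so per K the value is 6.34 × 1.8 = 11.412.

11.412 mV per K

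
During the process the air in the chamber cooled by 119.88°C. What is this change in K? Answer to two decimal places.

Celsius and kelvin degrees are the same size, so the interval is unchanged: 119.88.

119.88 K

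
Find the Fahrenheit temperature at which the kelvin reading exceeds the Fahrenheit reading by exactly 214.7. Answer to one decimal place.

91.5°F

Let F be the Fahrenheit reading. The kelvin reading is K = 5/9·F + 255.372.
Require K - F = 214.7: (-4/9)·F + 255.372 = 214.7.
F = (214.7 - 255.372) / (-4/9) = 91.5.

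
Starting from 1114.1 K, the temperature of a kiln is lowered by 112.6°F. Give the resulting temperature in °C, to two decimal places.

Initial temperature in Celsius: 1114.1 - 273.15 = 840.9500°C.
The 112.6°F change is an interval, so only the factor 5/9 applies: -112.6 × 5/9 = -62.5556°C.
Final Celsius temperature: 840.9500 - 62.5556 = 778.3944°C.

778.39°C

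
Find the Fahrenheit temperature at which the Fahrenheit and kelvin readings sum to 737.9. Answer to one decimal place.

Let F be the Fahrenheit reading. The kelvin reading is K = 5/9·F + 255.372.
Require F + K = 737.9: (14/9)·F + 255.372 = 737.9.
F = (737.9 - 255.372) / (14/9) = 310.2.

310.2°F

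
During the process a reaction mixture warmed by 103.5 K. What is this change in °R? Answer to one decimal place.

For a temperature interval the offset drops out; only the factor 1.8 applies.
103.5 × 1.8 = 186.3.

186.3°R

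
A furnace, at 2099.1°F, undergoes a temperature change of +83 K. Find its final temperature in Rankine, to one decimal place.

Initial temperature in Celsius: (2099.1 - 32) × 5/9 = 1148.3889°C.
The 83 K change is an interval; Kelvin and Celsius degrees are the same size, so ΔC = +83°C.
Final Celsius temperature: 1148.3889 + 83.0000 = 1231.3889°C.
In Rankine: 1231.3889 × 1.8 + 491.67 = 2708.2°R.

2708.2°R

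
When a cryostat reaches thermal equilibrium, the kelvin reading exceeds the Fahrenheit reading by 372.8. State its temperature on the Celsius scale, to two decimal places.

-164.56°C

Let x be the kelvin reading; then the Fahrenheit reading is 1.8·x - 459.67.
(1.8·x - 459.67) - x = -372.8  ⇒  (0.8)·x = 86.87  ⇒  x = 108.5875 K.
In Celsius: 108.5875 - 273.15 = -164.56°C.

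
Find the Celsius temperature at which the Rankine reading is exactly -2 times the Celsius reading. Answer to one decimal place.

Let C be the Celsius reading. The Rankine reading is R = 1.8·C + 491.67.
Require R = -2·C: 1.8·C + 491.67 = -2·C.
(3.8)·C = -491.67  ⇒  C = -129.4.

-129.4°C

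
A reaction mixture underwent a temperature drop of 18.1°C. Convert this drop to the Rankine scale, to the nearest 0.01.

An interval of 1°C corresponds to 1.8°R.
18.1 × 1.8 = 32.58.

32.58°R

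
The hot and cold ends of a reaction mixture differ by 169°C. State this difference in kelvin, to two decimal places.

Celsius and kelvin degrees are the same size, so the interval is unchanged: 169.00.

169.00 K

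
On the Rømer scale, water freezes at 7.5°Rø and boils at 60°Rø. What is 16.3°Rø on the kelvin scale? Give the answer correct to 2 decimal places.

289.91 K

Linear interpolation between the fixed points: C = (16.3 - 7.5) × 100 / (60 - 7.5) = 16.7619°C.
Then 16.7619 + 273.15 = 289.91 K.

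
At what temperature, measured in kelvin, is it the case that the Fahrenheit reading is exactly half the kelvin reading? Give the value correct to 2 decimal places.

353.59 K

Let K be the kelvin reading. The Fahrenheit reading is F = 1.8·K - 459.67.
Require F = 0.5·K: 1.8·K - 459.67 = 0.5·K.
(1.3)·K = 459.67  ⇒  K = 353.59.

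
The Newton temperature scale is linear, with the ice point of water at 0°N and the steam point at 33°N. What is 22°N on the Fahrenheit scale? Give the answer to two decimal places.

152.00°F

Linear interpolation between the fixed points: C = (22 - 0) × 100 / (33 - 0) = 66.6667°C.
Then 66.6667 × 1.8 + 32 = 152.00°F.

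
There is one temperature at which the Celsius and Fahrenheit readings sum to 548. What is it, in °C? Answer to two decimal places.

Let C be the Celsius reading. The Fahrenheit reading is F = 1.8·C + 32.
Require C + F = 548: (2.8)·C + 32 = 548.
C = (548 - 32) / (2.8) = 184.29.

184.29°C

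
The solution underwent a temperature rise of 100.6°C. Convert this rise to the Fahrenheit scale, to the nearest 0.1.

181.1°F

Only the scale ratio 1.8 matters for a change in temperature.
100.6 × 1.8 = 181.1.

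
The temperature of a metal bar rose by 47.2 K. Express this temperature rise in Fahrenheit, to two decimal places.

For a temperature interval the offset drops out; only the factor 1.8 applies.
47.2 × 1.8 = 84.96.

84.96°F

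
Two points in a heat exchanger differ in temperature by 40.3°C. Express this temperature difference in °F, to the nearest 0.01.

72.54°F

An interval of 1°C corresponds to 1.8°F.
40.3 × 1.8 = 72.54.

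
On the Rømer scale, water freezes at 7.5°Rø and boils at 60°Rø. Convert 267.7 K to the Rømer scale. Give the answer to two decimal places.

First in Celsius: 267.7 - 273.15 = -5.4500°C.
Linearly onto the Rømer scale: 7.5 + (-5.4500 / 100) × (60 - 7.5) = 4.64°Rø.

4.64°Rø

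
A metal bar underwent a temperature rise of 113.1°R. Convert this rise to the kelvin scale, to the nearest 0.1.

Only the scale ratio 5/9 matters for a change in temperature.
113.1 × 5/9 = 62.8.

62.8 K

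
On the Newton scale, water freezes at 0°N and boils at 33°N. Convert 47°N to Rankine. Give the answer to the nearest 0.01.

748.03°R

Linear interpolation between the fixed points: C = (47 - 0) × 100 / (33 - 0) = 142.4242°C.
Then 142.4242 × 1.8 + 491.67 = 748.03°R.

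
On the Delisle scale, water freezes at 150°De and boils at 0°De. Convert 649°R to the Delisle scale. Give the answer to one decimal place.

First in Celsius: (649 - 491.67) × 5/9 = 87.4056°C.
Linearly onto the Delisle scale: 150 + (87.4056 / 100) × (0 - 150) = 18.9°De.

18.9°De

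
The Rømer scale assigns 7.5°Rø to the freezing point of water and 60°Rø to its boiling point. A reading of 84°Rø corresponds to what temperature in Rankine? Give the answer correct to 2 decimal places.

Linear interpolation between the fixed points: C = (84 - 7.5) × 100 / (60 - 7.5) = 145.7143°C.
Then 145.7143 × 1.8 + 491.67 = 753.96°R.

753.96°R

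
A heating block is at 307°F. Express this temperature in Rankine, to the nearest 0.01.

In Celsius: (307 - 32) × 5/9 = 152.7778°C.
In Rankine: 152.7778 × 1.8 + 491.67 = 766.67°R.

766.67°R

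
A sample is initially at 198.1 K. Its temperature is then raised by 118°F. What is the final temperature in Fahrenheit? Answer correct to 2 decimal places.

Initial temperature in Celsius: 198.1 - 273.15 = -75.0500°C.
The 118°F change is an interval, so only the factor 5/9 applies: +118 × 5/9 = +65.5556°C.
Final Celsius temperature: -75.0500 + 65.5556 = -9.4944°C.
In Fahrenheit: -9.4944 × 1.8 + 32 = 14.91°F.

14.91°F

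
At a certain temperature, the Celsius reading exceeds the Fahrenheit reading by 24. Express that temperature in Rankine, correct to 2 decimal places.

365.67°R

Let x be the Celsius reading; then the Fahrenheit reading is 1.8·x + 32.
(1.8·x + 32) - x = -24  ⇒  (0.8)·x = -56  ⇒  x = -70.0000°C.
In Rankine: -70.0000 × 1.8 + 491.67 = 365.67°R.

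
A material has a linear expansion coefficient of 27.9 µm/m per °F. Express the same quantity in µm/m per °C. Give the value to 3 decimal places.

50.220 µm/m per °C

The quantity depends on a temperature interval, so only the ratio of degree sizes applies; the offset between the scales is irrelevant.
A change of 1°C is a change of 1.8°F, so per °C the value is 27.9 × 1.8 = 50.220.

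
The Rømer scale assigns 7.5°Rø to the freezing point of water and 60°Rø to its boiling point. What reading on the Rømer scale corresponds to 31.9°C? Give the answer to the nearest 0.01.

24.25°Rø

Linearly onto the Rømer scale: 7.5 + (31.9000 / 100) × (60 - 7.5) = 24.25°Rø.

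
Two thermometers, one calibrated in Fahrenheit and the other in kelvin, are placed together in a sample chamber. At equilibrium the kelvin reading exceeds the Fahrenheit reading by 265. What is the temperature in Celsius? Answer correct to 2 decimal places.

-29.81°C

Let x be the Fahrenheit reading; then the kelvin reading is 5/9·x + 255.372.
(5/9·x + 255.372) - x = 265  ⇒  (-4/9)·x = 9.62778  ⇒  x = -21.6625°F.
In Celsius: (-21.6625 - 32) × 5/9 = -29.81°C.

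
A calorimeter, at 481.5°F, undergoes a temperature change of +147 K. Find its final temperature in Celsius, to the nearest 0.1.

396.7°C

Initial temperature in Celsius: (481.5 - 32) × 5/9 = 249.7222°C.
The 147 K change is an interval; Kelvin and Celsius degrees are the same size, so ΔC = +147°C.
Final Celsius temperature: 249.7222 + 147.0000 = 396.7222°C.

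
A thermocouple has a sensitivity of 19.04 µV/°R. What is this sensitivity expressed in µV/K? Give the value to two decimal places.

34.27 µV/K

The quantity depends on a temperature interval, so only the ratio of degree sizes applies; the offset between the scales is irrelevant.
A change of 1 K is a change of 1.8°R, so per K the value is 19.04 × 1.8 = 34.27.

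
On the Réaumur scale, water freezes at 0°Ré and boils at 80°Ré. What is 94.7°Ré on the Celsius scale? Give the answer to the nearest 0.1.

118.4°C

Linear interpolation between the fixed points: C = (94.7 - 0) × 100 / (80 - 0) = 118.3750°C.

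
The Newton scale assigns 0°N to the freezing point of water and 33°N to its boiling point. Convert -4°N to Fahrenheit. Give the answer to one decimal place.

Linear interpolation between the fixed points: C = (-4 - 0) × 100 / (33 - 0) = -12.1212°C.
Then -12.1212 × 1.8 + 32 = 10.2°F.

10.2°F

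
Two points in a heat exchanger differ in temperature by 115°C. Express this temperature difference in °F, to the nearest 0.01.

207.00°F

Only the scale ratio 1.8 matters for a change in temperature.
115 × 1.8 = 207.00.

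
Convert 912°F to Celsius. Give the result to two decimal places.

488.89°C

In Celsius: (912 - 32) × 5/9 = 488.8889°C.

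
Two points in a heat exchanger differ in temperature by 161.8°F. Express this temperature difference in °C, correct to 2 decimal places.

89.89°C

Only the scale ratio 5/9 matters for a change in temperature.
161.8 × 5/9 = 89.89.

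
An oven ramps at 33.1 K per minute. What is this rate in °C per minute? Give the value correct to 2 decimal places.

The quantity depends on a temperature interval, so only the ratio of degree sizes applies; the offset between the scales is irrelevant.
A change of 1 K is a change of 1°C, so 33.1 × 1 = 33.10.

33.10 °C/minute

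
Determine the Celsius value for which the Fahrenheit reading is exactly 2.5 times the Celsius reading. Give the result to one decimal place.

Let C be the Celsius reading. The Fahrenheit reading is F = 1.8·C + 32.
Require F = 2.5·C: 1.8·C + 32 = 2.5·C.
(-0.7)·C = -32  ⇒  C = 45.7.

45.7°C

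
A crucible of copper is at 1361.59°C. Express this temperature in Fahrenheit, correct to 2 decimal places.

2482.86°F

In Fahrenheit: 1361.5900 × 1.8 + 32 = 2482.86°F.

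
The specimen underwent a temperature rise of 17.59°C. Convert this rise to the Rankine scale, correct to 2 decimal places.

31.66°R

Only the scale ratio 1.8 matters for a change in temperature.
17.59 × 1.8 = 31.66.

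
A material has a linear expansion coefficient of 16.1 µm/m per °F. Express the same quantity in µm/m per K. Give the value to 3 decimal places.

28.980 µm/m per K

Since only a temperature interval is involved, the additive offset between the scales drops out.
A change of 1 K is a change of 1.8°F, so per K the value is 16.1 × 1.8 = 28.980.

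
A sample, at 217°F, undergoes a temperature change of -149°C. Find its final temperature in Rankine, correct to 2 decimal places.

Initial temperature in Celsius: (217 - 32) × 5/9 = 102.7778°C.
Final Celsius temperature: 102.7778 - 149.0000 = -46.2222°C.
In Rankine: -46.2222 × 1.8 + 491.67 = 408.47°R.

408.47°R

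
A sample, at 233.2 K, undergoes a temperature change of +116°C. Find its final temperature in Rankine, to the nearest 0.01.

628.56°R

Initial temperature in Celsius: 233.2 - 273.15 = -39.9500°C.
Final Celsius temperature: -39.9500 + 116.0000 = 76.0500°C.
In Rankine: 76.0500 × 1.8 + 491.67 = 628.56°R.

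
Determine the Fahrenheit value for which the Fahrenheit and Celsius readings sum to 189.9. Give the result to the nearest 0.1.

133.5°F

Let F be the Fahrenheit reading. The Celsius reading is C = 5/9·F - 17.7778.
Require F + C = 189.9: (14/9)·F - 17.7778 = 189.9.
F = (189.9 + 17.7778) / (14/9) = 133.5.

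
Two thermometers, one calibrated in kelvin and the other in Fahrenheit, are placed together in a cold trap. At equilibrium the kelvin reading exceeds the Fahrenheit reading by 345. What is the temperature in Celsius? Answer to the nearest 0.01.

-129.81°C

Let x be the kelvin reading; then the Fahrenheit reading is 1.8·x - 459.67.
(1.8·x - 459.67) - x = -345  ⇒  (0.8)·x = 114.67  ⇒  x = 143.3375 K.
In Celsius: 143.3375 - 273.15 = -129.81°C.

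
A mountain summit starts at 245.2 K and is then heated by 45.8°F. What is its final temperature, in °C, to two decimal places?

-2.51°C

Initial temperature in Celsius: 245.2 - 273.15 = -27.9500°C.
The 45.8°F change is an interval, so only the factor 5/9 applies: +45.8 × 5/9 = +25.4444°C.
Final Celsius temperature: -27.9500 + 25.4444 = -2.5056°C.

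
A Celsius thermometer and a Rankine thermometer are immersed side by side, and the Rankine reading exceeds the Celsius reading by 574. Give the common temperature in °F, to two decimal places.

217.24°F

Let x be the Celsius reading; then the Rankine reading is 1.8·x + 491.67.
(1.8·x + 491.67) - x = 574  ⇒  (0.8)·x = 82.33  ⇒  x = 102.9125°C.
In Fahrenheit: 102.9125 × 1.8 + 32 = 217.24°F.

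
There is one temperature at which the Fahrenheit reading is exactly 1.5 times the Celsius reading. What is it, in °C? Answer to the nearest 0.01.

Let C be the Celsius reading. The Fahrenheit reading is F = 1.8·C + 32.
Require F = 1.5·C: 1.8·C + 32 = 1.5·C.
(0.3)·C = -32  ⇒  C = -106.67.

-106.67°C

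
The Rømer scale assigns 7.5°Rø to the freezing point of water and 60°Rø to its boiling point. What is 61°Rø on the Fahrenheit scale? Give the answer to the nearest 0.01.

Linear interpolation between the fixed points: C = (61 - 7.5) × 100 / (60 - 7.5) = 101.9048°C.
Then 101.9048 × 1.8 + 32 = 215.43°F.

215.43°F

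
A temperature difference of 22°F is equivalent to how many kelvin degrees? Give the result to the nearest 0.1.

An interval of 1°F corresponds to 5/9 K.
22 × 5/9 = 12.2.

12.2 K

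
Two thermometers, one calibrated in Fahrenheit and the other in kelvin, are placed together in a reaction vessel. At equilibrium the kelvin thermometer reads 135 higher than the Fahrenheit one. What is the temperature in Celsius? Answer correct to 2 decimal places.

Let x be the Fahrenheit reading; then the kelvin reading is 5/9·x + 255.372.
(5/9·x + 255.372) - x = 135  ⇒  (-4/9)·x = -120.372  ⇒  x = 270.8375°F.
In Celsius: (270.8375 - 32) × 5/9 = 132.69°C.

132.69°C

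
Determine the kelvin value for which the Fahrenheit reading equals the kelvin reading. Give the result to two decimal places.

574.59 K

Let K be the kelvin reading. The Fahrenheit reading is F = 1.8·K - 459.67.
Set F = K: 1.8·K - 459.67 = K.
(0.8)·K = 459.67  ⇒  K = 574.59.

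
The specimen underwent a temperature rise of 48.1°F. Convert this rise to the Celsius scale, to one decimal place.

An interval of 1°F corresponds to 5/9°C.
48.1 × 5/9 = 26.7.

26.7°C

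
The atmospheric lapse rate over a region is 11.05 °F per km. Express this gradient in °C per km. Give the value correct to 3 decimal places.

6.139 °C/km

The quantity depends on a temperature interval, so only the ratio of degree sizes applies; the offset between the scales is irrelevant.
A change of 1°F is a change of 5/9°C, so 11.05 × 5/9 = 6.139.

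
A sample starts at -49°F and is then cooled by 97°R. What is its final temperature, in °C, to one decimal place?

Initial temperature in Celsius: (-49 - 32) × 5/9 = -45.0000°C.
The 97°R change is an interval, so only the factor 5/9 applies: -97 × 5/9 = -53.8889°C.
Final Celsius temperature: -45.0000 - 53.8889 = -98.8889°C.

-98.9°C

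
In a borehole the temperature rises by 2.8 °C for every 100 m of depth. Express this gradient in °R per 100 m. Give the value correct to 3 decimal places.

Since only a temperature interval is involved, the additive offset between the scales drops out.
A change of 1°C is a change of 1.8°R, so 2.8 × 1.8 = 5.040.

5.040 °R/100 m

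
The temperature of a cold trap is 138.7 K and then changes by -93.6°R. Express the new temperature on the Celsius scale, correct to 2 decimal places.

Initial temperature in Celsius: 138.7 - 273.15 = -134.4500°C.
The 93.6°R change is an interval, so only the factor 5/9 applies: -93.6 × 5/9 = -52.0000°C.
Final Celsius temperature: -134.4500 - 52.0000 = -186.4500°C.

-186.45°C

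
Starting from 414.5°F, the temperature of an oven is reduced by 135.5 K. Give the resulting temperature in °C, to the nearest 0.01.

77.00°C

Initial temperature in Celsius: (414.5 - 32) × 5/9 = 212.5000°C.
The 135.5 K change is an interval; Kelvin and Celsius degrees are the same size, so ΔC = -135.5°C.
Final Celsius temperature: 212.5000 - 135.5000 = 77.0000°C.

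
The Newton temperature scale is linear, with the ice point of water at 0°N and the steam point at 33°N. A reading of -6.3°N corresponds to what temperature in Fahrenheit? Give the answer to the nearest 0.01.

-2.36°F

Linear interpolation between the fixed points: C = (-6.3 - 0) × 100 / (33 - 0) = -19.0909°C.
Then -19.0909 × 1.8 + 32 = -2.36°F.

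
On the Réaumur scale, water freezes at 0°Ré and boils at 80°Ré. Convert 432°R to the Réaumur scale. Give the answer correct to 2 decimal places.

First in Celsius: (432 - 491.67) × 5/9 = -33.1500°C.
Linearly onto the Réaumur scale: 0 + (-33.1500 / 100) × (80 - 0) = -26.52°Ré.

-26.52°Ré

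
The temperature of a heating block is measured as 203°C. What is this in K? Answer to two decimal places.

In kelvin: 203.0000 + 273.15 = 476.15 K.

476.15 K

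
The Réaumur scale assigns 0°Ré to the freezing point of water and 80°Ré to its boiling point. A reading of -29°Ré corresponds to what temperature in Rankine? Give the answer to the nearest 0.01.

Linear interpolation between the fixed points: C = (-29 - 0) × 100 / (80 - 0) = -36.2500°C.
Then -36.2500 × 1.8 + 491.67 = 426.42°R.

426.42°R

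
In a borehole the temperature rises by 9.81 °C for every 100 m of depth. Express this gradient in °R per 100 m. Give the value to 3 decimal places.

17.658 °R/100 m

The quantity depends on a temperature interval, so only the ratio of degree sizes applies; the offset between the scales is irrelevant.
A change of 1°C is a change of 1.8°R, so 9.81 × 1.8 = 17.658.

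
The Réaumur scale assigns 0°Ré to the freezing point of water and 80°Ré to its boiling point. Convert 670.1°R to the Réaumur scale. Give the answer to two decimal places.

79.30°Ré

First in Celsius: (670.1 - 491.67) × 5/9 = 99.1278°C.
Linearly onto the Réaumur scale: 0 + (99.1278 / 100) × (80 - 0) = 79.30°Ré.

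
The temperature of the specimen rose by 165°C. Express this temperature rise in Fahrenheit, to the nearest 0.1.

An interval of 1°C corresponds to 1.8°F.
165 × 1.8 = 297.0.

297.0°F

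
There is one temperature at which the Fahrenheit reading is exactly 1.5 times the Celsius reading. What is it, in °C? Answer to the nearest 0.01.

Let C be the Celsius reading. The Fahrenheit reading is F = 1.8·C + 32.
Require F = 1.5·C: 1.8·C + 32 = 1.5·C.
(0.3)·C = -32  ⇒  C = -106.67.

-106.67°C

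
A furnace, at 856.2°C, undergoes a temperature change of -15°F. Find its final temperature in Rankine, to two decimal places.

The 15°F change is an interval, so only the factor 5/9 applies: -15 × 5/9 = -8.3333°C.
Final Celsius temperature: 856.2000 - 8.3333 = 847.8667°C.
In Rankine: 847.8667 × 1.8 + 491.67 = 2017.83°R.

2017.83°R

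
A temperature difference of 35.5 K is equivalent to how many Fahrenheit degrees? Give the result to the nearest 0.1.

63.9°F

Only the scale ratio 1.8 matters for a change in temperature.
35.5 × 1.8 = 63.9.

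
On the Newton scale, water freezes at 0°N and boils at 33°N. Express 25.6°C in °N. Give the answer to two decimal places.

Linearly onto the Newton scale: 0 + (25.6000 / 100) × (33 - 0) = 8.45°N.

8.45°N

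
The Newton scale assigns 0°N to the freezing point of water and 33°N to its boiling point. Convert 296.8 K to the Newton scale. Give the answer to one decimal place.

7.8°N

First in Celsius: 296.8 - 273.15 = 23.6500°C.
Linearly onto the Newton scale: 0 + (23.6500 / 100) × (33 - 0) = 7.8°N.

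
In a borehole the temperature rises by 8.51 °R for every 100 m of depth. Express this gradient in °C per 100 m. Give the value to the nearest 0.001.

The quantity depends on a temperature interval, so only the ratio of degree sizes applies; the offset between the scales is irrelevant.
A change of 1°R is a change of 5/9°C, so 8.51 × 5/9 = 4.728.

4.728 °C/100 m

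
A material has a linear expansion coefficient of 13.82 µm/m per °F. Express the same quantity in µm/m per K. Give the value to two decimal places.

The quantity depends on a temperature interval, so only the ratio of degree sizes applies; the offset between the scales is irrelevant.
A change of 1 K is a change of 1.8°F, so per K the value is 13.82 × 1.8 = 24.88.

24.88 µm/m per K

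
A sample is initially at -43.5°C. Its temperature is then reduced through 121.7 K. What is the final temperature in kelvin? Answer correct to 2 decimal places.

107.95 K

The 121.7 K change is an interval; Kelvin and Celsius degrees are the same size, so ΔC = -121.7°C.
Final Celsius temperature: -43.5000 - 121.7000 = -165.2000°C.
In kelvin: -165.2000 + 273.15 = 107.95 K.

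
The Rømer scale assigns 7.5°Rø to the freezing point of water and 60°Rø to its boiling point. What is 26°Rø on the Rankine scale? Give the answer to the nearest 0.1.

Linear interpolation between the fixed points: C = (26 - 7.5) × 100 / (60 - 7.5) = 35.2381°C.
Then 35.2381 × 1.8 + 491.67 = 555.1°R.

555.1°R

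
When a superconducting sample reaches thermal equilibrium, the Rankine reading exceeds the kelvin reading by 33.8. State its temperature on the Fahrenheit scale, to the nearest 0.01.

-383.62°F

Let x be the Rankine reading; then the kelvin reading is 5/9·x.
(5/9·x) - x = -33.8  ⇒  (-4/9)·x = -33.8  ⇒  x = 76.0500°R.
In Celsius: (76.05 - 491.67) × 5/9 = -230.9000°C.
In Fahrenheit: -230.9000 × 1.8 + 32 = -383.62°F.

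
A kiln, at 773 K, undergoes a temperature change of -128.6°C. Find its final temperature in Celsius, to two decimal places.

371.25°C

Initial temperature in Celsius: 773 - 273.15 = 499.8500°C.
Final Celsius temperature: 499.8500 - 128.6000 = 371.2500°C.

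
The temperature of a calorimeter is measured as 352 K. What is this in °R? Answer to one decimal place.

633.6°R

In Celsius: 352 - 273.15 = 78.8500°C.
In Rankine: 78.8500 × 1.8 + 491.67 = 633.6°R.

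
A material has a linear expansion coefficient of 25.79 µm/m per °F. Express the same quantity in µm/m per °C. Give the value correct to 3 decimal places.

Since only a temperature interval is involved, the additive offset between the scales drops out.
A change of 1°C is a change of 1.8°F, so per °C the value is 25.79 × 1.8 = 46.422.

46.422 µm/m per °C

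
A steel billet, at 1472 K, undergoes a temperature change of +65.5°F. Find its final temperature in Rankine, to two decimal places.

Initial temperature in Celsius: 1472 - 273.15 = 1198.8500°C.
The 65.5°F change is an interval, so only the factor 5/9 applies: +65.5 × 5/9 = +36.3889°C.
Final Celsius temperature: 1198.8500 + 36.3889 = 1235.2389°C.
In Rankine: 1235.2389 × 1.8 + 491.67 = 2715.10°R.

2715.10°R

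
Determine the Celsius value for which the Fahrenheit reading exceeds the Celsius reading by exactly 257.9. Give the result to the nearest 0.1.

Let C be the Celsius reading. The Fahrenheit reading is F = 1.8·C + 32.
Require F - C = 257.9: (0.8)·C + 32 = 257.9.
C = (257.9 - 32) / (0.8) = 282.4.

282.4°C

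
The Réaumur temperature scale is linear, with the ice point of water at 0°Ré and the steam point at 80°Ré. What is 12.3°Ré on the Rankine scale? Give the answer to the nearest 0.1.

Linear interpolation between the fixed points: C = (12.3 - 0) × 100 / (80 - 0) = 15.3750°C.
Then 15.3750 × 1.8 + 491.67 = 519.3°R.

519.3°R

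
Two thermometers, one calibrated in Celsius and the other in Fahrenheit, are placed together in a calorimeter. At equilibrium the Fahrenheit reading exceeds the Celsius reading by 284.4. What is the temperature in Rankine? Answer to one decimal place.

Let x be the Celsius reading; then the Fahrenheit reading is 1.8·x + 32.
(1.8·x + 32) - x = 284.4  ⇒  (0.8)·x = 252.4  ⇒  x = 315.5000°C.
In Rankine: 315.5000 × 1.8 + 491.67 = 1059.6°R.

1059.6°R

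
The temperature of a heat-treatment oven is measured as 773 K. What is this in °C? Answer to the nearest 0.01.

499.85°C

In Celsius: 773 - 273.15 = 499.8500°C.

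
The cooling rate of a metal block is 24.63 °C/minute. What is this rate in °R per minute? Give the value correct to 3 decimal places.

The quantity depends on a temperature interval, so only the ratio of degree sizes applies; the offset between the scales is irrelevant.
A change of 1°C is a change of 1.8°R, so 24.63 × 1.8 = 44.334.

44.334 °R/minute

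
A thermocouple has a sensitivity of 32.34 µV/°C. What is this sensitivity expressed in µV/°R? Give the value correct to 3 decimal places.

17.967 µV/°R

The quantity depends on a temperature interval, so only the ratio of degree sizes applies; the offset between the scales is irrelevant.
A change of 1°R is a change of 5/9°C, so per °R the value is 32.34 × 5/9 = 17.967.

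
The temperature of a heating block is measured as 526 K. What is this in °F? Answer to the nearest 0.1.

In Celsius: 526 - 273.15 = 252.8500°C.
In Fahrenheit: 252.8500 × 1.8 + 32 = 487.1°F.

487.1°F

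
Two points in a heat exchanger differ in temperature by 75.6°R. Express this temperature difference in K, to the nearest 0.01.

Only the scale ratio 5/9 matters for a change in temperature.
75.6 × 5/9 = 42.00.

42.00 K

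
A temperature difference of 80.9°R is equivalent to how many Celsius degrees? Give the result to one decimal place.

44.9°C

An interval of 1°R corresponds to 5/9°C.
80.9 × 5/9 = 44.9.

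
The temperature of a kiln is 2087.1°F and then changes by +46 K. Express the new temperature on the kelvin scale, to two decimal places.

Initial temperature in Celsius: (2087.1 - 32) × 5/9 = 1141.7222°C.
The 46 K change is an interval; Kelvin and Celsius degrees are the same size, so ΔC = +46°C.
Final Celsius temperature: 1141.7222 + 46.0000 = 1187.7222°C.
In kelvin: 1187.7222 + 273.15 = 1460.87 K.

1460.87 K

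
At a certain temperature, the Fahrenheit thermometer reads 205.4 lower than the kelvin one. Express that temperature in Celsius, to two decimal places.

44.69°C

Let x be the kelvin reading; then the Fahrenheit reading is 1.8·x - 459.67.
(1.8·x - 459.67) - x = -205.4  ⇒  (0.8)·x = 254.27  ⇒  x = 317.8375 K.
In Celsius: 317.8375 - 273.15 = 44.69°C.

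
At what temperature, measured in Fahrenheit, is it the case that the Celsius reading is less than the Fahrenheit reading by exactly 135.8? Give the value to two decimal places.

Let F be the Fahrenheit reading. The Celsius reading is C = 5/9·F - 17.7778.
Require C - F = -135.8: (-4/9)·F - 17.7778 = -135.8.
F = (-135.8 + 17.7778) / (-4/9) = 265.55.

265.55°F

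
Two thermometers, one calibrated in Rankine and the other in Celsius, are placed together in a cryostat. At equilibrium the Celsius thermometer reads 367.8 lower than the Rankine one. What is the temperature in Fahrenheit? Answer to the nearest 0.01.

Let x be the Rankine reading; then the Celsius reading is 5/9·x - 273.15.
(5/9·x - 273.15) - x = -367.8  ⇒  (-4/9)·x = -94.65  ⇒  x = 212.9625°R.
In Celsius: (212.9625 - 491.67) × 5/9 = -154.8375°C.
In Fahrenheit: -154.8375 × 1.8 + 32 = -246.71°F.

-246.71°F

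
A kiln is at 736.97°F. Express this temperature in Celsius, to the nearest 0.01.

391.65°C

In Celsius: (736.97 - 32) × 5/9 = 391.6500°C.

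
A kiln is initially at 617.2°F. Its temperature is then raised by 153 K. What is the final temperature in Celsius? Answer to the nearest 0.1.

478.1°C

Initial temperature in Celsius: (617.2 - 32) × 5/9 = 325.1111°C.
The 153 K change is an interval; Kelvin and Celsius degrees are the same size, so ΔC = +153°C.
Final Celsius temperature: 325.1111 + 153.0000 = 478.1111°C.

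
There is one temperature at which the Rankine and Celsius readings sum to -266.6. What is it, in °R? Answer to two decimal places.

Let R be the Rankine reading. The Celsius reading is C = 5/9·R - 273.15.
Require R + C = -266.6: (14/9)·R - 273.15 = -266.6.
R = (-266.6 + 273.15) / (14/9) = 4.21.

4.21°R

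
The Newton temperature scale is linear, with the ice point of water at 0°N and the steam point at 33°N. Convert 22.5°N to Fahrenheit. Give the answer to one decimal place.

154.7°F

Linear interpolation between the fixed points: C = (22.5 - 0) × 100 / (33 - 0) = 68.1818°C.
Then 68.1818 × 1.8 + 32 = 154.7°F.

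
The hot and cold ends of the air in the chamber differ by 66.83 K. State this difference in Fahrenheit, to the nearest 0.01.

120.29°F

An interval of 1 K corresponds to 1.8°F.
66.83 × 1.8 = 120.29.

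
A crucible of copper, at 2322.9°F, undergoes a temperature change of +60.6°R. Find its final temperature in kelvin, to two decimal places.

1579.54 K

Initial temperature in Celsius: (2322.9 - 32) × 5/9 = 1272.7222°C.
The 60.6°R change is an interval, so only the factor 5/9 applies: +60.6 × 5/9 = +33.6667°C.
Final Celsius temperature: 1272.7222 + 33.6667 = 1306.3889°C.
In kelvin: 1306.3889 + 273.15 = 1579.54 K.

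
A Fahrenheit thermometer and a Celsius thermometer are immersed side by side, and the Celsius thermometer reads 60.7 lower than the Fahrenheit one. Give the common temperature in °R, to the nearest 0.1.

Let x be the Fahrenheit reading; then the Celsius reading is 5/9·x - 17.7778.
(5/9·x - 17.7778) - x = -60.7  ⇒  (-4/9)·x = -42.9222  ⇒  x = 96.5750°F.
In Celsius: (96.575 - 32) × 5/9 = 35.8750°C.
In Rankine: 35.8750 × 1.8 + 491.67 = 556.2°R.

556.2°R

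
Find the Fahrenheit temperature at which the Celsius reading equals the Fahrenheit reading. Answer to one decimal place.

Let F be the Fahrenheit reading. The Celsius reading is C = 5/9·F - 17.7778.
Set C = F: 5/9·F - 17.7778 = F.
(-4/9)·F = 17.7778  ⇒  F = -40.0.

-40.0°F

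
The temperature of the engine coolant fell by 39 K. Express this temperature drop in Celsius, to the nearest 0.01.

39.00°C

Kelvin and Celsius degrees are the same size, so the interval is unchanged: 39.00.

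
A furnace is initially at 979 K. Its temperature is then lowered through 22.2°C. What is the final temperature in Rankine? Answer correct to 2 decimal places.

Initial temperature in Celsius: 979 - 273.15 = 705.8500°C.
Final Celsius temperature: 705.8500 - 22.2000 = 683.6500°C.
In Rankine: 683.6500 × 1.8 + 491.67 = 1722.24°R.

1722.24°R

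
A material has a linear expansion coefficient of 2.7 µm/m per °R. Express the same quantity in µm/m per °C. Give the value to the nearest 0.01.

4.86 µm/m per °C

The quantity depends on a temperature interval, so only the ratio of degree sizes applies; the offset between the scales is irrelevant.
A change of 1°C is a change of 1.8°R, so per °C the value is 2.7 × 1.8 = 4.86.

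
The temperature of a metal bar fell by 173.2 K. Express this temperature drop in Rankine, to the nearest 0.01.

311.76°R

For a temperature interval the offset drops out; only the factor 1.8 applies.
173.2 × 1.8 = 311.76.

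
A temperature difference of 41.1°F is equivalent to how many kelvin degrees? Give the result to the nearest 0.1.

22.8 K

An interval of 1°F corresponds to 5/9 K.
41.1 × 5/9 = 22.8.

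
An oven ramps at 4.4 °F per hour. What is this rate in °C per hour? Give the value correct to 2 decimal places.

2.44 °C/hour

The quantity depends on a temperature interval, so only the ratio of degree sizes applies; the offset between the scales is irrelevant.
A change of 1°F is a change of 5/9°C, so 4.4 × 5/9 = 2.44.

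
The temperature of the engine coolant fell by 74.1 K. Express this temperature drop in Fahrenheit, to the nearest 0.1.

For a temperature interval the offset drops out; only the factor 1.8 applies.
74.1 × 1.8 = 133.4.

133.4°F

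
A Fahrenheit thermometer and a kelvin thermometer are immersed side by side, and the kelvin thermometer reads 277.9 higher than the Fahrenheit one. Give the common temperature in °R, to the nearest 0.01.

Let x be the Fahrenheit reading; then the kelvin reading is 5/9·x + 255.372.
(5/9·x + 255.372) - x = 277.9  ⇒  (-4/9)·x = 22.5278  ⇒  x = -50.6875°F.
In Celsius: (-50.6875 - 32) × 5/9 = -45.9375°C.
In Rankine: -45.9375 × 1.8 + 491.67 = 408.98°R.

408.98°R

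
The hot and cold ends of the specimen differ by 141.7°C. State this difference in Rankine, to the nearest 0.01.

Only the scale ratio 1.8 matters for a change in temperature.
141.7 × 1.8 = 255.06.

255.06°R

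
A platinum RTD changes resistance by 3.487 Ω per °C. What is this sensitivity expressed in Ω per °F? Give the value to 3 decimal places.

1.937 Ω per °F

The quantity depends on a temperature interval, so only the ratio of degree sizes applies; the offset between the scales is irrelevant.
A change of 1°F is a change of 5/9°C, so per °F the value is 3.487 × 5/9 = 1.937.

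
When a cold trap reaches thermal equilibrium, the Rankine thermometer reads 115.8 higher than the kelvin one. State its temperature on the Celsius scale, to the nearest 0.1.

Let x be the kelvin reading; then the Rankine reading is 1.8·x.
(1.8·x) - x = 115.8  ⇒  (0.8)·x = 115.8  ⇒  x = 144.7500 K.
In Celsius: 144.75 - 273.15 = -128.4°C.

-128.4°C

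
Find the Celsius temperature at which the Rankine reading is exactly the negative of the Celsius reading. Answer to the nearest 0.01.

-175.60°C

Let C be the Celsius reading. The Rankine reading is R = 1.8·C + 491.67.
Require R = -1·C: 1.8·C + 491.67 = -1·C.
(2.8)·C = -491.67  ⇒  C = -175.60.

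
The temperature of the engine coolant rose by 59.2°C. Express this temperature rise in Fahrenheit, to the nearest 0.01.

106.56°F

An interval of 1°C corresponds to 1.8°F.
59.2 × 1.8 = 106.56.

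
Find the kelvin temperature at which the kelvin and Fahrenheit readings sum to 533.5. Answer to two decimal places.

354.70 K

Let K be the kelvin reading. The Fahrenheit reading is F = 1.8·K - 459.67.
Require K + F = 533.5: (2.8)·K - 459.67 = 533.5.
K = (533.5 + 459.67) / (2.8) = 354.70.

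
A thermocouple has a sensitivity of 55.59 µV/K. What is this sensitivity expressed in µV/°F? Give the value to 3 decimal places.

Since only a temperature interval is involved, the additive offset between the scales drops out.
A change of 1°F is a change of 5/9 K, so per °F the value is 55.59 × 5/9 = 30.883.

30.883 µV/°F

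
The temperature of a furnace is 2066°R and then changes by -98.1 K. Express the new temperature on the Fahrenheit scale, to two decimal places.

1429.75°F

Initial temperature in Celsius: (2066 - 491.67) × 5/9 = 874.6278°C.
The 98.1 K change is an interval; Kelvin and Celsius degrees are the same size, so ΔC = -98.1°C.
Final Celsius temperature: 874.6278 - 98.1000 = 776.5278°C.
In Fahrenheit: 776.5278 × 1.8 + 32 = 1429.75°F.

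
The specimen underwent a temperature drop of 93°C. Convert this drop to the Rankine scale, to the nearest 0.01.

An interval of 1°C corresponds to 1.8°R.
93 × 1.8 = 167.40.

167.40°R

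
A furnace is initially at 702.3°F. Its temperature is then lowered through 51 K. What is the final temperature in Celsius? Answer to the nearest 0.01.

321.39°C

Initial temperature in Celsius: (702.3 - 32) × 5/9 = 372.3889°C.
The 51 K change is an interval; Kelvin and Celsius degrees are the same size, so ΔC = -51°C.
Final Celsius temperature: 372.3889 - 51.0000 = 321.3889°C.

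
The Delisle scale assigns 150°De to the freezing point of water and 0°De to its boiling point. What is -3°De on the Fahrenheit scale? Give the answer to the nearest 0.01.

215.60°F

Linear interpolation between the fixed points: C = (-3 - 150) × 100 / (0 - 150) = 102.0000°C.
Then 102.0000 × 1.8 + 32 = 215.60°F.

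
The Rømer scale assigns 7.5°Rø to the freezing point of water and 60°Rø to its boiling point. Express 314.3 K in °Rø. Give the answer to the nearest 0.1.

First in Celsius: 314.3 - 273.15 = 41.1500°C.
Linearly onto the Rømer scale: 7.5 + (41.1500 / 100) × (60 - 7.5) = 29.1°Rø.

29.1°Rø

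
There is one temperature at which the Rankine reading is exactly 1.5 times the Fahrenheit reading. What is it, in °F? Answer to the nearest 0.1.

Let F be the Fahrenheit reading. The Rankine reading is R = 1·F + 459.67.
Require R = 1.5·F: 1·F + 459.67 = 1.5·F.
(-0.5)·F = -459.67  ⇒  F = 919.3.

919.3°F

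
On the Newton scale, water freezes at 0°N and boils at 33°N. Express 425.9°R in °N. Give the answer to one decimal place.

First in Celsius: (425.9 - 491.67) × 5/9 = -36.5389°C.
Linearly onto the Newton scale: 0 + (-36.5389 / 100) × (33 - 0) = -12.1°N.

-12.1°N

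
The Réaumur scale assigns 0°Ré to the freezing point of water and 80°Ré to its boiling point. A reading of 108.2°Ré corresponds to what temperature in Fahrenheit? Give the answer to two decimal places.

275.45°F

Linear interpolation between the fixed points: C = (108.2 - 0) × 100 / (80 - 0) = 135.2500°C.
Then 135.2500 × 1.8 + 32 = 275.45°F.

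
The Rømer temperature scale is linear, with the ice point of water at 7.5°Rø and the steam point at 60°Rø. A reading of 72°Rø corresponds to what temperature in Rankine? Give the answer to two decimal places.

712.81°R

Linear interpolation between the fixed points: C = (72 - 7.5) × 100 / (60 - 7.5) = 122.8571°C.
Then 122.8571 × 1.8 + 491.67 = 712.81°R.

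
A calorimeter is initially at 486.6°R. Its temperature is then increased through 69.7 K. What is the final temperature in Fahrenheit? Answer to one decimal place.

Initial temperature in Celsius: (486.6 - 491.67) × 5/9 = -2.8167°C.
The 69.7 K change is an interval; Kelvin and Celsius degrees are the same size, so ΔC = +69.7°C.
Final Celsius temperature: -2.8167 + 69.7000 = 66.8833°C.
In Fahrenheit: 66.8833 × 1.8 + 32 = 152.4°F.

152.4°F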